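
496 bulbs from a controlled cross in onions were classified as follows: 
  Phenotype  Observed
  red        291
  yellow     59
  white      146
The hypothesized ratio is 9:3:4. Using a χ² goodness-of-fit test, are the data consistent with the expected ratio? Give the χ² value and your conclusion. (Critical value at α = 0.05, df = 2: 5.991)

The 9:3:4 ratio has 16 parts, so with N = 496 the expected counts are:
  red: 496 × 9/16 = 279
  yellow: 496 × 3/16 = 93
  white: 496 × 4/16 = 124
χ² = Σ (O − E)² / E
  red: (291 − 279)² / 279 = 0.5161
  yellow: (59 − 93)² / 93 = 12.4301
  white: (146 − 124)² / 124 = 3.9032
χ² = 0.5161 + 12.4301 + 3.9032 = 16.8494 ≈ 16.849
Degrees of freedom = 3 − 1 = 2; critical value at α = 0.05 is 5.991.
Since 16.849 > 5.991, we reject the null hypothesis — the data do not fit the 9:3:4 ratio.

16.849; not consistent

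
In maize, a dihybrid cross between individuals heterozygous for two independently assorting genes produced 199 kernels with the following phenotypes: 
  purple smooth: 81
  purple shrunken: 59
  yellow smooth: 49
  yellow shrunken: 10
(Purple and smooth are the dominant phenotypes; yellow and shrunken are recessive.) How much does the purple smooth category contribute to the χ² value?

A dihybrid F₂ with independent assortment and complete dominance at both loci gives a 9:3:3:1 phenotypic ratio.
The 9:3:3:1 ratio has 16 parts, so with N = 199 the expected counts are:
  purple smooth: 199 × 9/16 = 111.9375
  purple shrunken: 199 × 3/16 = 37.3125
  yellow smooth: 199 × 3/16 = 37.3125
  yellow shrunken: 199 × 1/16 = 12.4375
Contribution of purple smooth: (81 − 111.9375)² / 111.9375 = 8.5506

8.551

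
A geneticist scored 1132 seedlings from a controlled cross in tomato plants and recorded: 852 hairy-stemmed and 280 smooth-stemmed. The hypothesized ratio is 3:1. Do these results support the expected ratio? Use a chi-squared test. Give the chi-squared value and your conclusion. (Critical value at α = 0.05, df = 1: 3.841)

Total ratio parts = 4. Expected numbers out of 1132:
  hairy-stemmed: 1132 × 3/4 = 849
  smooth-stemmed: 1132 × 1/4 = 283
χ² = Σ (O − E)² / E
  hairy-stemmed: (852 − 849)² / 849 = 0.0106
  smooth-stemmed: (280 − 283)² / 283 = 0.0318
χ² = 0.0106 + 0.0318 = 0.0424 ≈ 0.042
Degrees of freedom = 2 − 1 = 1; critical value at α = 0.05 is 3.841.
Since 0.042 < 3.841, we fail to reject the null hypothesis — the data are consistent with the 3:1 ratio.

0.042; consistent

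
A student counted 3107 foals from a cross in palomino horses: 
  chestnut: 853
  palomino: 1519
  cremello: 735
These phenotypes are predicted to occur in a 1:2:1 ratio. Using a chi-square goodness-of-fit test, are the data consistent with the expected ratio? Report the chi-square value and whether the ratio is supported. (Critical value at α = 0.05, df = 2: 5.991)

10.495; not consistent

Expected counts for N = 3107 under a 1:2:1 ratio (total parts = 4):
  chestnut: 3107 × 1/4 = 776.75
  palomino: 3107 × 2/4 = 1553.5
  cremello: 3107 × 1/4 = 776.75
χ² = Σ (O − E)² / E
  chestnut: (853 − 776.75)² / 776.75 = 7.4851
  palomino: (1519 − 1553.5)² / 1553.5 = 0.7662
  cremello: (735 − 776.75)² / 776.75 = 2.2440
χ² = 7.4851 + 0.7662 + 2.2440 = 10.4953 ≈ 10.495
Degrees of freedom = 3 − 1 = 2; critical value at α = 0.05 is 5.991.
Since 10.495 > 5.991, we reject the null hypothesis — the data do not fit the 1:2:1 ratio.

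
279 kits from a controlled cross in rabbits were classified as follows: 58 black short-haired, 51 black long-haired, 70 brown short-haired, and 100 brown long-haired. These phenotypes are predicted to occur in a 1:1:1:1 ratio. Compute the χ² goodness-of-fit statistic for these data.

20.140

Expected counts for N = 279 under a 1:1:1:1 ratio (total parts = 4):
  black short-haired: 279 × 1/4 = 69.75
  black long-haired: 279 × 1/4 = 69.75
  brown short-haired: 279 × 1/4 = 69.75
  brown long-haired: 279 × 1/4 = 69.75
χ² = Σ (O − E)² / E
  black short-haired: (58 − 69.75)² / 69.75 = 1.9794
  black long-haired: (51 − 69.75)² / 69.75 = 5.0403
  brown short-haired: (70 − 69.75)² / 69.75 = 0.0009
  brown long-haired: (100 − 69.75)² / 69.75 = 13.1192
χ² = 1.9794 + 5.0403 + 0.0009 + 13.1192 = 20.1398 ≈ 20.140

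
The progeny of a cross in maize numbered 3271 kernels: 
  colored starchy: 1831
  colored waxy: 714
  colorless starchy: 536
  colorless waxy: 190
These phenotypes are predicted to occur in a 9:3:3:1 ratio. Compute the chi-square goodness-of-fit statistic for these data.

27.339

Expected counts for N = 3271 under a 9:3:3:1 ratio (total parts = 16):
  colored starchy: 3271 × 9/16 = 1839.9375
  colored waxy: 3271 × 3/16 = 613.3125
  colorless starchy: 3271 × 3/16 = 613.3125
  colorless waxy: 3271 × 1/16 = 204.4375
χ² = Σ (O − E)² / E
  colored starchy: (1831 − 1839.9375)² / 1839.9375 = 0.0434
  colored waxy: (714 − 613.3125)² / 613.3125 = 16.5299
  colorless starchy: (536 − 613.3125)² / 613.3125 = 9.7458
  colorless waxy: (190 − 204.4375)² / 204.4375 = 1.0196
χ² = 0.0434 + 16.5299 + 9.7458 + 1.0196 = 27.3387 ≈ 27.339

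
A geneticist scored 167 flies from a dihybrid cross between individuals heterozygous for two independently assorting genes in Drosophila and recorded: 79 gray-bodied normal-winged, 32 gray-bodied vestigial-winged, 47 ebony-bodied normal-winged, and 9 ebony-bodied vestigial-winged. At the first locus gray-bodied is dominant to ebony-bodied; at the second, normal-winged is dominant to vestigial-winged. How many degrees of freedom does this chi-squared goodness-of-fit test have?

3

A dihybrid F₂ with independent assortment and complete dominance at both loci gives a 9:3:3:1 phenotypic ratio.
A goodness-of-fit test with 4 phenotype classes has df = 4 − 1 = 3.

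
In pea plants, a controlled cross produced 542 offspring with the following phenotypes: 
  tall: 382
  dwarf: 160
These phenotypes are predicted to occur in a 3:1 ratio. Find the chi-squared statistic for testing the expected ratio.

5.907

Expected counts for N = 542 under a 3:1 ratio (total parts = 4):
  tall: 542 × 3/4 = 406.5
  dwarf: 542 × 1/4 = 135.5
χ² = Σ (O − E)² / E
  tall: (382 − 406.5)² / 406.5 = 1.4766
  dwarf: (160 − 135.5)² / 135.5 = 4.4299
χ² = 1.4766 + 4.4299 = 5.9065 ≈ 5.907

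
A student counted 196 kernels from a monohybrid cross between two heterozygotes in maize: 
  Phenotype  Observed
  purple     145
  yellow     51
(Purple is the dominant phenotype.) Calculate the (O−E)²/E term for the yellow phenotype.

0.082

For a monohybrid cross between heterozygotes with complete dominance, the expected phenotypic ratio is 3:1.
The 3:1 ratio has 4 parts, so with N = 196 the expected counts are:
  purple: 196 × 3/4 = 147
  yellow: 196 × 1/4 = 49
Contribution of yellow: (51 − 49)² / 49 = 0.0816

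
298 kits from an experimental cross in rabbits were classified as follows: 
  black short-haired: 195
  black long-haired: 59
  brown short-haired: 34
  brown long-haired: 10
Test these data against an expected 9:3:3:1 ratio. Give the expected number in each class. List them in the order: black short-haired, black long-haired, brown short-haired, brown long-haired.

Under the 9:3:3:1 hypothesis (Σ ratio = 16, N = 298):
  black short-haired: 298 × 9/16 = 167.625
  black long-haired: 298 × 3/16 = 55.875
  brown short-haired: 298 × 3/16 = 55.875
  brown long-haired: 298 × 1/16 = 18.625

167.625, 55.875, 55.875, 18.625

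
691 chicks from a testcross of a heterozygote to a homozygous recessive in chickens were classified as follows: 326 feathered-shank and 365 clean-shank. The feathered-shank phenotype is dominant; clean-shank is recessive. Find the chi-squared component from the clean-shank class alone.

A testcross of a heterozygote (Aa × aa) gives a 1:1 phenotypic ratio.
Expected counts for N = 691 under a 1:1 ratio (total parts = 2):
  feathered-shank: 691 × 1/2 = 345.5
  clean-shank: 691 × 1/2 = 345.5
Contribution of clean-shank: (365 − 345.5)² / 345.5 = 1.1006

1.101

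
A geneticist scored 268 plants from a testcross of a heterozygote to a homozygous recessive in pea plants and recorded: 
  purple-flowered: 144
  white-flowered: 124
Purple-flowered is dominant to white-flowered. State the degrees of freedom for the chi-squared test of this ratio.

A testcross of a heterozygote (Aa × aa) gives a 1:1 phenotypic ratio.
A goodness-of-fit test with 2 phenotype classes has df = 2 − 1 = 1.

1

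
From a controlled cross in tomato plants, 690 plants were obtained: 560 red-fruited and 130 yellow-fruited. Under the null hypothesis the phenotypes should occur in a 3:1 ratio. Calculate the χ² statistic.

13.961

Expected counts for N = 690 under a 3:1 ratio (total parts = 4):
  red-fruited: 690 × 3/4 = 517.5
  yellow-fruited: 690 × 1/4 = 172.5
χ² = Σ (O − E)² / E
  red-fruited: (560 − 517.5)² / 517.5 = 3.4903
  yellow-fruited: (130 − 172.5)² / 172.5 = 10.4710
χ² = 3.4903 + 10.4710 = 13.9613 ≈ 13.961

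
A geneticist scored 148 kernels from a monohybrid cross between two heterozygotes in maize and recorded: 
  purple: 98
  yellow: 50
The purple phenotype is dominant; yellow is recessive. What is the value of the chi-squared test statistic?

For a monohybrid cross between heterozygotes with complete dominance, the expected phenotypic ratio is 3:1.
Expected counts for N = 148 under a 3:1 ratio (total parts = 4):
  purple: 148 × 3/4 = 111
  yellow: 148 × 1/4 = 37
χ² = Σ (O − E)² / E
  purple: (98 − 111)² / 111 = 1.5225
  yellow: (50 − 37)² / 37 = 4.5676
χ² = 1.5225 + 4.5676 = 6.0901 ≈ 6.090

6.090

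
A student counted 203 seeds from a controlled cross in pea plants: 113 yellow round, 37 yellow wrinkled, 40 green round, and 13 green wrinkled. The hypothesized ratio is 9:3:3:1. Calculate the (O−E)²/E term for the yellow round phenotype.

0.012

Under the 9:3:3:1 hypothesis (Σ ratio = 16, N = 203):
  yellow round: 203 × 9/16 = 114.1875
  yellow wrinkled: 203 × 3/16 = 38.0625
  green round: 203 × 3/16 = 38.0625
  green wrinkled: 203 × 1/16 = 12.6875
Contribution of yellow round: (113 − 114.1875)² / 114.1875 = 0.0123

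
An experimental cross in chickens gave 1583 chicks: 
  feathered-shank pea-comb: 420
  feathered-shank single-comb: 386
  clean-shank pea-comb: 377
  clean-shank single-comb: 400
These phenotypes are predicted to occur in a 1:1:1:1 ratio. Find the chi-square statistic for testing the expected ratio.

2.660

Under the 1:1:1:1 hypothesis (Σ ratio = 4, N = 1583):
  feathered-shank pea-comb: 1583 × 1/4 = 395.75
  feathered-shank single-comb: 1583 × 1/4 = 395.75
  clean-shank pea-comb: 1583 × 1/4 = 395.75
  clean-shank single-comb: 1583 × 1/4 = 395.75
χ² = Σ (O − E)² / E
  feathered-shank pea-comb: (420 − 395.75)² / 395.75 = 1.4859
  feathered-shank single-comb: (386 − 395.75)² / 395.75 = 0.2402
  clean-shank pea-comb: (377 − 395.75)² / 395.75 = 0.8883
  clean-shank single-comb: (400 − 395.75)² / 395.75 = 0.0456
χ² = 1.4859 + 0.2402 + 0.8883 + 0.0456 = 2.660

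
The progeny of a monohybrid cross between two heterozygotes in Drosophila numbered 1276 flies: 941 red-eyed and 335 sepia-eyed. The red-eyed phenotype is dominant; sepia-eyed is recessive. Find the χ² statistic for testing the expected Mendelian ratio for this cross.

For a monohybrid cross between heterozygotes with complete dominance, the expected phenotypic ratio is 3:1.
Total ratio parts = 4. Expected numbers out of 1276:
  red-eyed: 1276 × 3/4 = 957
  sepia-eyed: 1276 × 1/4 = 319
χ² = Σ (O − E)² / E
  red-eyed: (941 − 957)² / 957 = 0.2675
  sepia-eyed: (335 − 319)² / 319 = 0.8025
χ² = 0.2675 + 0.8025 = 1.070

1.070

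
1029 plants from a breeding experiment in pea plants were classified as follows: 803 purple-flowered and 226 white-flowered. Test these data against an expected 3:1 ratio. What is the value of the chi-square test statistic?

5.062

Total ratio parts = 4. Expected numbers out of 1029:
  purple-flowered: 1029 × 3/4 = 771.75
  white-flowered: 1029 × 1/4 = 257.25
χ² = Σ (O − E)² / E
  purple-flowered: (803 − 771.75)² / 771.75 = 1.2654
  white-flowered: (226 − 257.25)² / 257.25 = 3.7962
χ² = 1.2654 + 3.7962 = 5.0616 ≈ 5.062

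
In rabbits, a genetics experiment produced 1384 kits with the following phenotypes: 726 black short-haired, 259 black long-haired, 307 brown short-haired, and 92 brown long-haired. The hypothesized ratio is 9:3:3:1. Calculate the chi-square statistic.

Under the 9:3:3:1 hypothesis (Σ ratio = 16, N = 1384):
  black short-haired: 1384 × 9/16 = 778.5
  black long-haired: 1384 × 3/16 = 259.5
  brown short-haired: 1384 × 3/16 = 259.5
  brown long-haired: 1384 × 1/16 = 86.5
χ² = Σ (O − E)² / E
  black short-haired: (726 − 778.5)² / 778.5 = 3.5405
  black long-haired: (259 − 259.5)² / 259.5 = 0.0010
  brown short-haired: (307 − 259.5)² / 259.5 = 8.6946
  brown long-haired: (92 − 86.5)² / 86.5 = 0.3497
χ² = 3.5405 + 0.0010 + 8.6946 + 0.3497 = 12.5858 ≈ 12.586

12.586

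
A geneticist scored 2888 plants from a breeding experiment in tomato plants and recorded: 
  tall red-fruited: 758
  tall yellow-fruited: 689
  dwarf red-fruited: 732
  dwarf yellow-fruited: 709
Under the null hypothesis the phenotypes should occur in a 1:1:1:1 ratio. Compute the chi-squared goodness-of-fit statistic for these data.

3.676

Under the 1:1:1:1 hypothesis (Σ ratio = 4, N = 2888):
  tall red-fruited: 2888 × 1/4 = 722
  tall yellow-fruited: 2888 × 1/4 = 722
  dwarf red-fruited: 2888 × 1/4 = 722
  dwarf yellow-fruited: 2888 × 1/4 = 722
χ² = Σ (O − E)² / E
  tall red-fruited: (758 − 722)² / 722 = 1.7950
  tall yellow-fruited: (689 − 722)² / 722 = 1.5083
  dwarf red-fruited: (732 − 722)² / 722 = 0.1385
  dwarf yellow-fruited: (709 − 722)² / 722 = 0.2341
χ² = 1.7950 + 1.5083 + 0.1385 + 0.2341 = 3.6759 ≈ 3.676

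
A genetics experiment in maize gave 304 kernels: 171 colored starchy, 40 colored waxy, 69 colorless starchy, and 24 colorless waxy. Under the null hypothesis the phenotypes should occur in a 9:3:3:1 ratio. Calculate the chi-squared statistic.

Expected counts for N = 304 under a 9:3:3:1 ratio (total parts = 16):
  colored starchy: 304 × 9/16 = 171
  colored waxy: 304 × 3/16 = 57
  colorless starchy: 304 × 3/16 = 57
  colorless waxy: 304 × 1/16 = 19
χ² = Σ (O − E)² / E
  colored starchy: (171 − 171)² / 171 = 0.0000
  colored waxy: (40 − 57)² / 57 = 5.0702
  colorless starchy: (69 − 57)² / 57 = 2.5263
  colorless waxy: (24 − 19)² / 19 = 1.3158
χ² = 0.0000 + 5.0702 + 2.5263 + 1.3158 = 8.9123 ≈ 8.912

8.912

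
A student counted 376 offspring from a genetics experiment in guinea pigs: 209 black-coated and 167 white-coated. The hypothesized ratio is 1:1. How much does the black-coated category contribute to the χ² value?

2.346

Total ratio parts = 2. Expected numbers out of 376:
  black-coated: 376 × 1/2 = 188
  white-coated: 376 × 1/2 = 188
Contribution of black-coated: (209 − 188)² / 188 = 2.3457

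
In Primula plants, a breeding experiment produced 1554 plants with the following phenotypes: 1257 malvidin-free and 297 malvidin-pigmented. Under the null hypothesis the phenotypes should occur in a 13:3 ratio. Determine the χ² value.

0.134

Total ratio parts = 16. Expected numbers out of 1554:
  malvidin-free: 1554 × 13/16 = 1262.625
  malvidin-pigmented: 1554 × 3/16 = 291.375
χ² = Σ (O − E)² / E
  malvidin-free: (1257 − 1262.625)² / 1262.625 = 0.0251
  malvidin-pigmented: (297 − 291.375)² / 291.375 = 0.1086
χ² = 0.0251 + 0.1086 = 0.1337 ≈ 0.134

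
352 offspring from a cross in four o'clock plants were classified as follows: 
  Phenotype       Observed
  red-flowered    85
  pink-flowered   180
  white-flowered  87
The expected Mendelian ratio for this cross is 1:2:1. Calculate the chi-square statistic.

Total ratio parts = 4. Expected numbers out of 352:
  red-flowered: 352 × 1/4 = 88
  pink-flowered: 352 × 2/4 = 176
  white-flowered: 352 × 1/4 = 88
χ² = Σ (O − E)² / E
  red-flowered: (85 − 88)² / 88 = 0.1023
  pink-flowered: (180 − 176)² / 176 = 0.0909
  white-flowered: (87 − 88)² / 88 = 0.0114
χ² = 0.1023 + 0.0909 + 0.0114 = 0.2046 ≈ 0.205

0.205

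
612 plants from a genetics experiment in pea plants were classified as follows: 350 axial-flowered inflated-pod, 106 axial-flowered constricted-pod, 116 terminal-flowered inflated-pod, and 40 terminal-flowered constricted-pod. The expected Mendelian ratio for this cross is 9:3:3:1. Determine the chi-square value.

0.857

Under the 9:3:3:1 hypothesis (Σ ratio = 16, N = 612):
  axial-flowered inflated-pod: 612 × 9/16 = 344.25
  axial-flowered constricted-pod: 612 × 3/16 = 114.75
  terminal-flowered inflated-pod: 612 × 3/16 = 114.75
  terminal-flowered constricted-pod: 612 × 1/16 = 38.25
χ² = Σ (O − E)² / E
  axial-flowered inflated-pod: (350 − 344.25)² / 344.25 = 0.0960
  axial-flowered constricted-pod: (106 − 114.75)² / 114.75 = 0.6672
  terminal-flowered inflated-pod: (116 − 114.75)² / 114.75 = 0.0136
  terminal-flowered constricted-pod: (40 − 38.25)² / 38.25 = 0.0801
χ² = 0.0960 + 0.6672 + 0.0136 + 0.0801 = 0.8569 ≈ 0.857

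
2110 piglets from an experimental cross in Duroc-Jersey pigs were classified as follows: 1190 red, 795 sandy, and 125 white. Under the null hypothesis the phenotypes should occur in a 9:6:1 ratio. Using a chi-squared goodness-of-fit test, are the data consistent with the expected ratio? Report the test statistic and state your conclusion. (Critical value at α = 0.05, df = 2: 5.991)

Under the 9:6:1 hypothesis (Σ ratio = 16, N = 2110):
  red: 2110 × 9/16 = 1186.875
  sandy: 2110 × 6/16 = 791.25
  white: 2110 × 1/16 = 131.875
χ² = Σ (O − E)² / E
  red: (1190 − 1186.875)² / 1186.875 = 0.0082
  sandy: (795 − 791.25)² / 791.25 = 0.0178
  white: (125 − 131.875)² / 131.875 = 0.3584
χ² = 0.0082 + 0.0178 + 0.3584 = 0.3844 ≈ 0.384
Degrees of freedom = 3 − 1 = 2; critical value at α = 0.05 is 5.991.
Since 0.384 < 5.991, we fail to reject the null hypothesis — the data are consistent with the 9:6:1 ratio.

0.384; consistent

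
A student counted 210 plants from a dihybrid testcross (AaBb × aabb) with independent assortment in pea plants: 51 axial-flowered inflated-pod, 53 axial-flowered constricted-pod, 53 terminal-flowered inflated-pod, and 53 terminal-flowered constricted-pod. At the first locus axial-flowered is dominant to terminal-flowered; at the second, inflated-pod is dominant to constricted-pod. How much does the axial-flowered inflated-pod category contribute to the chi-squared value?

A dihybrid testcross with independent assortment gives a 1:1:1:1 ratio.
Total ratio parts = 4. Expected numbers out of 210:
  axial-flowered inflated-pod: 210 × 1/4 = 52.5
  axial-flowered constricted-pod: 210 × 1/4 = 52.5
  terminal-flowered inflated-pod: 210 × 1/4 = 52.5
  terminal-flowered constricted-pod: 210 × 1/4 = 52.5
Contribution of axial-flowered inflated-pod: (51 − 52.5)² / 52.5 = 0.0429

0.043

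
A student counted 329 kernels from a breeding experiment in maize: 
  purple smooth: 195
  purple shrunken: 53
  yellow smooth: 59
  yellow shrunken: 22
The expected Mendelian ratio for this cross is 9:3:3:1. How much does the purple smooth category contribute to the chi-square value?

0.534

Expected counts for N = 329 under a 9:3:3:1 ratio (total parts = 16):
  purple smooth: 329 × 9/16 = 185.0625
  purple shrunken: 329 × 3/16 = 61.6875
  yellow smooth: 329 × 3/16 = 61.6875
  yellow shrunken: 329 × 1/16 = 20.5625
Contribution of purple smooth: (195 − 185.0625)² / 185.0625 = 0.5336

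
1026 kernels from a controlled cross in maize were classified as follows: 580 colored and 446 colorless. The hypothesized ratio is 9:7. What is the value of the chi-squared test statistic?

Expected counts for N = 1026 under a 9:7 ratio (total parts = 16):
  colored: 1026 × 9/16 = 577.125
  colorless: 1026 × 7/16 = 448.875
χ² = Σ (O − E)² / E
  colored: (580 − 577.125)² / 577.125 = 0.0143
  colorless: (446 − 448.875)² / 448.875 = 0.0184
χ² = 0.0143 + 0.0184 = 0.0327 ≈ 0.033

0.033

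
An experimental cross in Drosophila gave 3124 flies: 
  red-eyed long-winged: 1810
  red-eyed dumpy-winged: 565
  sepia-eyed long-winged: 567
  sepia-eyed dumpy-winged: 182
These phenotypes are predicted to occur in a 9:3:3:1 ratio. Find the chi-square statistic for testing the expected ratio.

3.818

Under the 9:3:3:1 hypothesis (Σ ratio = 16, N = 3124):
  red-eyed long-winged: 3124 × 9/16 = 1757.25
  red-eyed dumpy-winged: 3124 × 3/16 = 585.75
  sepia-eyed long-winged: 3124 × 3/16 = 585.75
  sepia-eyed dumpy-winged: 3124 × 1/16 = 195.25
χ² = Σ (O − E)² / E
  red-eyed long-winged: (1810 − 1757.25)² / 1757.25 = 1.5835
  red-eyed dumpy-winged: (565 − 585.75)² / 585.75 = 0.7351
  sepia-eyed long-winged: (567 − 585.75)² / 585.75 = 0.6002
  sepia-eyed dumpy-winged: (182 − 195.25)² / 195.25 = 0.8992
χ² = 1.5835 + 0.7351 + 0.6002 + 0.8992 = 3.818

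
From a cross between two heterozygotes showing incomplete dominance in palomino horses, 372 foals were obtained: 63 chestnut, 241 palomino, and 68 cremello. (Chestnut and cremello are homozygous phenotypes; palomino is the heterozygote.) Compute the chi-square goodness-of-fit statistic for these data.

32.661

With incomplete dominance, a heterozygote × heterozygote cross gives a 1:2:1 phenotypic ratio.
Total ratio parts = 4. Expected numbers out of 372:
  chestnut: 372 × 1/4 = 93
  palomino: 372 × 2/4 = 186
  cremello: 372 × 1/4 = 93
χ² = Σ (O − E)² / E
  chestnut: (63 − 93)² / 93 = 9.6774
  palomino: (241 − 186)² / 186 = 16.2634
  cremello: (68 − 93)² / 93 = 6.7204
χ² = 9.6774 + 16.2634 + 6.7204 = 32.6612 ≈ 32.661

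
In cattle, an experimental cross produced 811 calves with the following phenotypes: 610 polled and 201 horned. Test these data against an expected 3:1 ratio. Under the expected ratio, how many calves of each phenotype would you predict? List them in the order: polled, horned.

608.25, 202.75

Total ratio parts = 4. Expected numbers out of 811:
  polled: 811 × 3/4 = 608.25
  horned: 811 × 1/4 = 202.75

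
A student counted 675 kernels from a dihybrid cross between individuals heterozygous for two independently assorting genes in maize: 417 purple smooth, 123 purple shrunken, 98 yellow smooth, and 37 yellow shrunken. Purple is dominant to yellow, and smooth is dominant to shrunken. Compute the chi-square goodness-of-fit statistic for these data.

A dihybrid F₂ with independent assortment and complete dominance at both loci gives a 9:3:3:1 phenotypic ratio.
The 9:3:3:1 ratio has 16 parts, so with N = 675 the expected counts are:
  purple smooth: 675 × 9/16 = 379.6875
  purple shrunken: 675 × 3/16 = 126.5625
  yellow smooth: 675 × 3/16 = 126.5625
  yellow shrunken: 675 × 1/16 = 42.1875
χ² = Σ (O − E)² / E
  purple smooth: (417 − 379.6875)² / 379.6875 = 3.6668
  purple shrunken: (123 − 126.5625)² / 126.5625 = 0.1003
  yellow smooth: (98 − 126.5625)² / 126.5625 = 6.4460
  yellow shrunken: (37 − 42.1875)² / 42.1875 = 0.6379
χ² = 3.6668 + 0.1003 + 6.4460 + 0.6379 = 10.851

10.851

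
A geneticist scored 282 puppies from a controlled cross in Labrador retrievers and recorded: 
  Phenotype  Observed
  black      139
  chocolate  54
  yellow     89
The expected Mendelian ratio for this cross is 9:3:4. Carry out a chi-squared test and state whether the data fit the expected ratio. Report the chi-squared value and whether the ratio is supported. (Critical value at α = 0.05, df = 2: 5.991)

Total ratio parts = 16. Expected numbers out of 282:
  black: 282 × 9/16 = 158.625
  chocolate: 282 × 3/16 = 52.875
  yellow: 282 × 4/16 = 70.5
χ² = Σ (O − E)² / E
  black: (139 − 158.625)² / 158.625 = 2.4280
  chocolate: (54 − 52.875)² / 52.875 = 0.0239
  yellow: (89 − 70.5)² / 70.5 = 4.8546
χ² = 2.4280 + 0.0239 + 4.8546 = 7.3065 ≈ 7.307
Degrees of freedom = 3 − 1 = 2; critical value at α = 0.05 is 5.991.
Since 7.307 > 5.991, we reject the null hypothesis — the data do not fit the 9:3:4 ratio.

7.307; not consistent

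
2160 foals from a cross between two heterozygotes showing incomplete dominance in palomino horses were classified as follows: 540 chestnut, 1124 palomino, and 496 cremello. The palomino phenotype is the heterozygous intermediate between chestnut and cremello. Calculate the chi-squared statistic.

5.378

With incomplete dominance, a heterozygote × heterozygote cross gives a 1:2:1 phenotypic ratio.
The 1:2:1 ratio has 4 parts, so with N = 2160 the expected counts are:
  chestnut: 2160 × 1/4 = 540
  palomino: 2160 × 2/4 = 1080
  cremello: 2160 × 1/4 = 540
χ² = Σ (O − E)² / E
  chestnut: (540 − 540)² / 540 = 0.0000
  palomino: (1124 − 1080)² / 1080 = 1.7926
  cremello: (496 − 540)² / 540 = 3.5852
χ² = 0.0000 + 1.7926 + 3.5852 = 5.3778 ≈ 5.378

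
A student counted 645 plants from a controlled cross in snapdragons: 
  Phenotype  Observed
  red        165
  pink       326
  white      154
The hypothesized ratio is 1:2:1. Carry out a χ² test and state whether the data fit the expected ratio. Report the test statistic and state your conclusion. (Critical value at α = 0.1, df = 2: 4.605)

0.451; consistent

Expected counts for N = 645 under a 1:2:1 ratio (total parts = 4):
  red: 645 × 1/4 = 161.25
  pink: 645 × 2/4 = 322.5
  white: 645 × 1/4 = 161.25
χ² = Σ (O − E)² / E
  red: (165 − 161.25)² / 161.25 = 0.0872
  pink: (326 − 322.5)² / 322.5 = 0.0380
  white: (154 − 161.25)² / 161.25 = 0.3260
χ² = 0.0872 + 0.0380 + 0.3260 = 0.4512 ≈ 0.451
Degrees of freedom = 3 − 1 = 2; critical value at α = 0.1 is 4.605.
Since 0.451 < 4.605, we fail to reject the null hypothesis — the data are consistent with the 1:2:1 ratio.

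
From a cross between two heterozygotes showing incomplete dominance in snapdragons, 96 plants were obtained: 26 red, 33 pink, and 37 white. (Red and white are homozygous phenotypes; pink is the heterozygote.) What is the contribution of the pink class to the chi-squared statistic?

With incomplete dominance, a heterozygote × heterozygote cross gives a 1:2:1 phenotypic ratio.
Total ratio parts = 4. Expected numbers out of 96:
  red: 96 × 1/4 = 24
  pink: 96 × 2/4 = 48
  white: 96 × 1/4 = 24
Contribution of pink: (33 − 48)² / 48 = 4.6875

4.688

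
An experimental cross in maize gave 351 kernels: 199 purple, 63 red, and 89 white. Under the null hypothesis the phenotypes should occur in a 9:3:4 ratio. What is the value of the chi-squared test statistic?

Under the 9:3:4 hypothesis (Σ ratio = 16, N = 351):
  purple: 351 × 9/16 = 197.4375
  red: 351 × 3/16 = 65.8125
  white: 351 × 4/16 = 87.75
χ² = Σ (O − E)² / E
  purple: (199 − 197.4375)² / 197.4375 = 0.0124
  red: (63 − 65.8125)² / 65.8125 = 0.1202
  white: (89 − 87.75)² / 87.75 = 0.0178
χ² = 0.0124 + 0.1202 + 0.0178 = 0.1504 ≈ 0.150

0.150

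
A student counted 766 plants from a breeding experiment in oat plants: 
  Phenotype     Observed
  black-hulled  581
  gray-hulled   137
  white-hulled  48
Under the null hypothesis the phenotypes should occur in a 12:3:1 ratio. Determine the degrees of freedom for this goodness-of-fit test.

A goodness-of-fit test with 3 phenotype classes has df = 3 − 1 = 2.

2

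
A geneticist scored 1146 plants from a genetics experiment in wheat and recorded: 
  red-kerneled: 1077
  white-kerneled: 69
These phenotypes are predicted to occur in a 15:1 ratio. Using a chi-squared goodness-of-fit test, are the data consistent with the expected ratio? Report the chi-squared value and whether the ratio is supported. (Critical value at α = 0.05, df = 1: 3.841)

Under the 15:1 hypothesis (Σ ratio = 16, N = 1146):
  red-kerneled: 1146 × 15/16 = 1074.375
  white-kerneled: 1146 × 1/16 = 71.625
χ² = Σ (O − E)² / E
  red-kerneled: (1077 − 1074.375)² / 1074.375 = 0.0064
  white-kerneled: (69 − 71.625)² / 71.625 = 0.0962
χ² = 0.0064 + 0.0962 = 0.1026 ≈ 0.103
Degrees of freedom = 2 − 1 = 1; critical value at α = 0.05 is 3.841.
Since 0.103 < 3.841, we fail to reject the null hypothesis — the data are consistent with the 15:1 ratio.

0.103; consistent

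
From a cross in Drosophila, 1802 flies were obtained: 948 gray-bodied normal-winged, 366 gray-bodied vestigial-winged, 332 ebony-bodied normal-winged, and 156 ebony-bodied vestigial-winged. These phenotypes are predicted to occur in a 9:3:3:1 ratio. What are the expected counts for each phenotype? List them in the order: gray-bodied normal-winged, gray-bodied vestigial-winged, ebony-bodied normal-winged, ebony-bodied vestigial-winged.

1013.625, 337.875, 337.875, 112.625

The 9:3:3:1 ratio has 16 parts, so with N = 1802 the expected counts are:
  gray-bodied normal-winged: 1802 × 9/16 = 1013.625
  gray-bodied vestigial-winged: 1802 × 3/16 = 337.875
  ebony-bodied normal-winged: 1802 × 3/16 = 337.875
  ebony-bodied vestigial-winged: 1802 × 1/16 = 112.625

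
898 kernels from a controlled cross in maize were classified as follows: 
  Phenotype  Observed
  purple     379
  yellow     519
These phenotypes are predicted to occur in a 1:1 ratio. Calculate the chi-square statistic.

21.826

Expected counts for N = 898 under a 1:1 ratio (total parts = 2):
  purple: 898 × 1/2 = 449
  yellow: 898 × 1/2 = 449
χ² = Σ (O − E)² / E
  purple: (379 − 449)² / 449 = 10.9131
  yellow: (519 − 449)² / 449 = 10.9131
χ² = 10.9131 + 10.9131 = 21.8262 ≈ 21.826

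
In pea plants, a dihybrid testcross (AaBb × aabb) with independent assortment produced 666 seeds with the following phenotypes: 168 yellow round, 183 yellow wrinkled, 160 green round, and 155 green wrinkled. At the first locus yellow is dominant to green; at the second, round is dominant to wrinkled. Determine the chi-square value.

2.697

A dihybrid testcross with independent assortment gives a 1:1:1:1 ratio.
Total ratio parts = 4. Expected numbers out of 666:
  yellow round: 666 × 1/4 = 166.5
  yellow wrinkled: 666 × 1/4 = 166.5
  green round: 666 × 1/4 = 166.5
  green wrinkled: 666 × 1/4 = 166.5
χ² = Σ (O − E)² / E
  yellow round: (168 − 166.5)² / 166.5 = 0.0135
  yellow wrinkled: (183 − 166.5)² / 166.5 = 1.6351
  green round: (160 − 166.5)² / 166.5 = 0.2538
  green wrinkled: (155 − 166.5)² / 166.5 = 0.7943
χ² = 0.0135 + 1.6351 + 0.2538 + 0.7943 = 2.6967 ≈ 2.697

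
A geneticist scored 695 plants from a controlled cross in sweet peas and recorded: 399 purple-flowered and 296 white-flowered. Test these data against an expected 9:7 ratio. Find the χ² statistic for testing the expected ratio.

0.380

The 9:7 ratio has 16 parts, so with N = 695 the expected counts are:
  purple-flowered: 695 × 9/16 = 390.9375
  white-flowered: 695 × 7/16 = 304.0625
χ² = Σ (O − E)² / E
  purple-flowered: (399 − 390.9375)² / 390.9375 = 0.1663
  white-flowered: (296 − 304.0625)² / 304.0625 = 0.2138
χ² = 0.1663 + 0.2138 = 0.3801 ≈ 0.380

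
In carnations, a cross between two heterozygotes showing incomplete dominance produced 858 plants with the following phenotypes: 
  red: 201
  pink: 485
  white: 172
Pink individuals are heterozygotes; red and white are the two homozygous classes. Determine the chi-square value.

16.580

With incomplete dominance, a heterozygote × heterozygote cross gives a 1:2:1 phenotypic ratio.
Expected counts for N = 858 under a 1:2:1 ratio (total parts = 4):
  red: 858 × 1/4 = 214.5
  pink: 858 × 2/4 = 429
  white: 858 × 1/4 = 214.5
χ² = Σ (O − E)² / E
  red: (201 − 214.5)² / 214.5 = 0.8497
  pink: (485 − 429)² / 429 = 7.3100
  white: (172 − 214.5)² / 214.5 = 8.4207
χ² = 0.8497 + 7.3100 + 8.4207 = 16.5804 ≈ 16.580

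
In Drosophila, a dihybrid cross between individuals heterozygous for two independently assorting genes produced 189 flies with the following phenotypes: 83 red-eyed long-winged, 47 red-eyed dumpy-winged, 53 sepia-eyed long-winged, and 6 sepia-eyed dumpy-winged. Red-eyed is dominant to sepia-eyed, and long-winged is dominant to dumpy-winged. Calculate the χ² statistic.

A dihybrid F₂ with independent assortment and complete dominance at both loci gives a 9:3:3:1 phenotypic ratio.
Expected counts for N = 189 under a 9:3:3:1 ratio (total parts = 16):
  red-eyed long-winged: 189 × 9/16 = 106.3125
  red-eyed dumpy-winged: 189 × 3/16 = 35.4375
  sepia-eyed long-winged: 189 × 3/16 = 35.4375
  sepia-eyed dumpy-winged: 189 × 1/16 = 11.8125
χ² = Σ (O − E)² / E
  red-eyed long-winged: (83 − 106.3125)² / 106.3125 = 5.1120
  red-eyed dumpy-winged: (47 − 35.4375)² / 35.4375 = 3.7726
  sepia-eyed long-winged: (53 − 35.4375)² / 35.4375 = 8.7038
  sepia-eyed dumpy-winged: (6 − 11.8125)² / 11.8125 = 2.8601
χ² = 5.1120 + 3.7726 + 8.7038 + 2.8601 = 20.4485 ≈ 20.449

20.449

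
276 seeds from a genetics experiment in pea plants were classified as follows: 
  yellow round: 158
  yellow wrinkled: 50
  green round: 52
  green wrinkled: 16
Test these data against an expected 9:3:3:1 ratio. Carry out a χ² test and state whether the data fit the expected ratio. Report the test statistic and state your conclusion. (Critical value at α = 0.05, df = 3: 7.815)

0.200; consistent

Total ratio parts = 16. Expected numbers out of 276:
  yellow round: 276 × 9/16 = 155.25
  yellow wrinkled: 276 × 3/16 = 51.75
  green round: 276 × 3/16 = 51.75
  green wrinkled: 276 × 1/16 = 17.25
χ² = Σ (O − E)² / E
  yellow round: (158 − 155.25)² / 155.25 = 0.0487
  yellow wrinkled: (50 − 51.75)² / 51.75 = 0.0592
  green round: (52 − 51.75)² / 51.75 = 0.0012
  green wrinkled: (16 − 17.25)² / 17.25 = 0.0906
χ² = 0.0487 + 0.0592 + 0.0012 + 0.0906 = 0.1997 ≈ 0.200
Degrees of freedom = 4 − 1 = 3; critical value at α = 0.05 is 7.815.
Since 0.200 < 7.815, we fail to reject the null hypothesis — the data are consistent with the 9:3:3:1 ratio.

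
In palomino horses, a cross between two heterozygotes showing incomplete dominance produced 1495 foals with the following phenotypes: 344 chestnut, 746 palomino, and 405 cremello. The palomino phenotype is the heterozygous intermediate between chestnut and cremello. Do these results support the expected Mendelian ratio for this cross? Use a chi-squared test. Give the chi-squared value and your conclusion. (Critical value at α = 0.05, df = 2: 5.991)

With incomplete dominance, a heterozygote × heterozygote cross gives a 1:2:1 phenotypic ratio.
Expected counts for N = 1495 under a 1:2:1 ratio (total parts = 4):
  chestnut: 1495 × 1/4 = 373.75
  palomino: 1495 × 2/4 = 747.5
  cremello: 1495 × 1/4 = 373.75
χ² = Σ (O − E)² / E
  chestnut: (344 − 373.75)² / 373.75 = 2.3681
  palomino: (746 − 747.5)² / 747.5 = 0.0030
  cremello: (405 − 373.75)² / 373.75 = 2.6129
χ² = 2.3681 + 0.0030 + 2.6129 = 4.984
Degrees of freedom = 3 − 1 = 2; critical value at α = 0.05 is 5.991.
Since 4.984 < 5.991, we fail to reject the null hypothesis — the data are consistent with the 1:2:1 ratio.

4.984; consistent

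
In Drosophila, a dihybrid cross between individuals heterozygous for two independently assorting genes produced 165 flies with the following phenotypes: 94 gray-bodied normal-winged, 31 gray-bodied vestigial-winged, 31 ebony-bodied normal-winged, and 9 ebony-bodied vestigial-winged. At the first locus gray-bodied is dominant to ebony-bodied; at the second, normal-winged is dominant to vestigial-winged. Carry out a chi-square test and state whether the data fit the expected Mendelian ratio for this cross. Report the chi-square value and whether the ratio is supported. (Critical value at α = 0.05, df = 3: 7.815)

0.182; consistent

A dihybrid F₂ with independent assortment and complete dominance at both loci gives a 9:3:3:1 phenotypic ratio.
Under the 9:3:3:1 hypothesis (Σ ratio = 16, N = 165):
  gray-bodied normal-winged: 165 × 9/16 = 92.8125
  gray-bodied vestigial-winged: 165 × 3/16 = 30.9375
  ebony-bodied normal-winged: 165 × 3/16 = 30.9375
  ebony-bodied vestigial-winged: 165 × 1/16 = 10.3125
χ² = Σ (O − E)² / E
  gray-bodied normal-winged: (94 − 92.8125)² / 92.8125 = 0.0152
  gray-bodied vestigial-winged: (31 − 30.9375)² / 30.9375 = 0.0001
  ebony-bodied normal-winged: (31 − 30.9375)² / 30.9375 = 0.0001
  ebony-bodied vestigial-winged: (9 − 10.3125)² / 10.3125 = 0.1670
χ² = 0.0152 + 0.0001 + 0.0001 + 0.1670 = 0.1824 ≈ 0.182
Degrees of freedom = 4 − 1 = 3; critical value at α = 0.05 is 7.815.
Since 0.182 < 7.815, we fail to reject the null hypothesis — the data are consistent with the 9:3:3:1 ratio.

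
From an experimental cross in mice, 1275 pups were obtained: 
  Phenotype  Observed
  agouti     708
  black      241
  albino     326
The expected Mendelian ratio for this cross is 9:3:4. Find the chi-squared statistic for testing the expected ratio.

0.298

Total ratio parts = 16. Expected numbers out of 1275:
  agouti: 1275 × 9/16 = 717.1875
  black: 1275 × 3/16 = 239.0625
  albino: 1275 × 4/16 = 318.75
χ² = Σ (O − E)² / E
  agouti: (708 − 717.1875)² / 717.1875 = 0.1177
  black: (241 − 239.0625)² / 239.0625 = 0.0157
  albino: (326 − 318.75)² / 318.75 = 0.1649
χ² = 0.1177 + 0.0157 + 0.1649 = 0.2983 ≈ 0.298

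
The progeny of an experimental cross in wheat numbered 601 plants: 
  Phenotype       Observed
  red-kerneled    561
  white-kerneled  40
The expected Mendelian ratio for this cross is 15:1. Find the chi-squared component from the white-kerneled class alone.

Under the 15:1 hypothesis (Σ ratio = 16, N = 601):
  red-kerneled: 601 × 15/16 = 563.4375
  white-kerneled: 601 × 1/16 = 37.5625
Contribution of white-kerneled: (40 − 37.5625)² / 37.5625 = 0.1582

0.158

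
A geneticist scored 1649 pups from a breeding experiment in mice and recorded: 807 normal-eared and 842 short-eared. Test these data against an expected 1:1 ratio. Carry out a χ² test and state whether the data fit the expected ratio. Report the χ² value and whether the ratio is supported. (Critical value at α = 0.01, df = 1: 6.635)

Expected counts for N = 1649 under a 1:1 ratio (total parts = 2):
  normal-eared: 1649 × 1/2 = 824.5
  short-eared: 1649 × 1/2 = 824.5
χ² = Σ (O − E)² / E
  normal-eared: (807 − 824.5)² / 824.5 = 0.3714
  short-eared: (842 − 824.5)² / 824.5 = 0.3714
χ² = 0.3714 + 0.3714 = 0.7428 ≈ 0.743
Degrees of freedom = 2 − 1 = 1; critical value at α = 0.01 is 6.635.
Since 0.743 < 6.635, we fail to reject the null hypothesis — the data are consistent with the 1:1 ratio.

0.743; consistent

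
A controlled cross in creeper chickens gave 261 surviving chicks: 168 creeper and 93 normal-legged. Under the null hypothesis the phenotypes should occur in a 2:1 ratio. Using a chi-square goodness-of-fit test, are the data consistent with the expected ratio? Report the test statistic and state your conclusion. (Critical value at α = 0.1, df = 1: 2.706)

0.621; consistent

Under the 2:1 hypothesis (Σ ratio = 3, N = 261):
  creeper: 261 × 2/3 = 174
  normal-legged: 261 × 1/3 = 87
χ² = Σ (O − E)² / E
  creeper: (168 − 174)² / 174 = 0.2069
  normal-legged: (93 − 87)² / 87 = 0.4138
χ² = 0.2069 + 0.4138 = 0.6207 ≈ 0.621
Degrees of freedom = 2 − 1 = 1; critical value at α = 0.1 is 2.706.
Since 0.621 < 2.706, we fail to reject the null hypothesis — the data are consistent with the 2:1 ratio.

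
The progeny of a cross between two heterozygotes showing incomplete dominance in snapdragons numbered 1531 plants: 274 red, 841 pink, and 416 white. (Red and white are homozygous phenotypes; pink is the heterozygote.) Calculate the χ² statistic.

41.234

With incomplete dominance, a heterozygote × heterozygote cross gives a 1:2:1 phenotypic ratio.
Total ratio parts = 4. Expected numbers out of 1531:
  red: 1531 × 1/4 = 382.75
  pink: 1531 × 2/4 = 765.5
  white: 1531 × 1/4 = 382.75
χ² = Σ (O − E)² / E
  red: (274 − 382.75)² / 382.75 = 30.8989
  pink: (841 − 765.5)² / 765.5 = 7.4464
  white: (416 − 382.75)² / 382.75 = 2.8885
χ² = 30.8989 + 7.4464 + 2.8885 = 41.2338 ≈ 41.234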